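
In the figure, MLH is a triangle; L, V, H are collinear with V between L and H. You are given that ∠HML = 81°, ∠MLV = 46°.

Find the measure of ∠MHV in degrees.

∠MHV = 53°

1. ∠HLM = 46°  [V on ray LH]
2. ∠LHM = 53°  [△MLH]
3. ∠MHV = 53°  [V on ray HL]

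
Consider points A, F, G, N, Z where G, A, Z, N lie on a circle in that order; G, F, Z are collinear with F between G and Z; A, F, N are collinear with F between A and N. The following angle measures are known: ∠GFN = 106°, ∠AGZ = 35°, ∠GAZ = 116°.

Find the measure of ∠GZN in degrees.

∠GZN = 71°

1. ∠NFZ = 74°  [linear pair at F on GZ]
2. ∠ANZ = 35°  [same arc AZ]
3. ∠GZN = 71°  [△ZFN]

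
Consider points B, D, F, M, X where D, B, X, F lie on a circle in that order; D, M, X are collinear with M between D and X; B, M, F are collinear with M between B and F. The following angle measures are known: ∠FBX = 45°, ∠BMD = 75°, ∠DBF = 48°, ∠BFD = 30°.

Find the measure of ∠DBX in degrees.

∠DBX = 93°

1. ∠BDX = 57°  [△DMB]
2. ∠BXD = 30°  [same arc DB]
3. ∠DBX = 93°  [△DBX]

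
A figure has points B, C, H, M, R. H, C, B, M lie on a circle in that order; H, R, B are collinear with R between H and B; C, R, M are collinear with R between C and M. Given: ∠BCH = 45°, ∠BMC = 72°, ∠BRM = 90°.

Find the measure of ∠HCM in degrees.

∠HCM = 18°

1. ∠BHC = 72°  [same arc CB]
2. ∠CRH = 90°  [vertical angles at R]
3. ∠HCM = 18°  [△HRC]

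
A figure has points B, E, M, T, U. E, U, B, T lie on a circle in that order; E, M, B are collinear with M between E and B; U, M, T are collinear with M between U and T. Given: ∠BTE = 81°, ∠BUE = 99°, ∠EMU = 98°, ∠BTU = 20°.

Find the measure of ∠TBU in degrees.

1. ∠BMU = 82°  [linear pair at M on EB]
2. ∠BEU = 20°  [same arc UB]
3. ∠EBU = 61°  [△EUB]
4. ∠BUT = 37°  [△UMB]
5. ∠TBU = 123°  [△UBT]

∠TBU = 123°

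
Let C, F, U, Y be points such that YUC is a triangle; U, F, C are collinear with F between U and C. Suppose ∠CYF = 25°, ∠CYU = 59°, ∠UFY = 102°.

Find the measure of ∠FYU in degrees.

∠FYU = 34°

1. ∠CFY = 78°  [linear pair at F on UC]
2. ∠FCY = 77°  [△YFC]
3. ∠UCY = 77°  [F on ray CU]
4. ∠CUY = 44°  [△YUC]
5. ∠FUY = 44°  [F on ray UC]
6. ∠FYU = 34°  [△YUF]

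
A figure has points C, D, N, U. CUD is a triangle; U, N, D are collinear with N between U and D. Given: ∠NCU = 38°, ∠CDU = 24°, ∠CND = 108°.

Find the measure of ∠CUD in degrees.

∠CUD = 70°

1. ∠CNU = 72°  [linear pair at N on UD]
2. ∠CUN = 70°  [△CUN]
3. ∠CUD = 70°  [N on ray UD]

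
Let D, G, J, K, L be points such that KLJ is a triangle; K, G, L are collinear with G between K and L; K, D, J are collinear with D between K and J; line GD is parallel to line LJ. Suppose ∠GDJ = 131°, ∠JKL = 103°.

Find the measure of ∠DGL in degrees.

1. ∠GDK = 49°  [linear pair at D on KJ]
2. ∠DKG = 103°  [G on KL, D on KJ]
3. ∠DGK = 28°  [△KGD]
4. ∠DGL = 152°  [linear pair at G on KL]

∠DGL = 152°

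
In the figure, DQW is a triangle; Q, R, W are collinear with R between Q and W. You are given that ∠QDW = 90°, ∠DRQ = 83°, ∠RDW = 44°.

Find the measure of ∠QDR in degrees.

∠QDR = 46°

1. ∠DRW = 97°  [linear pair at R on QW]
2. ∠DWR = 39°  [△DRW]
3. ∠DWQ = 39°  [R on ray WQ]
4. ∠DQW = 51°  [△DQW]
5. ∠DQR = 51°  [R on ray QW]
6. ∠QDR = 46°  [△DQR]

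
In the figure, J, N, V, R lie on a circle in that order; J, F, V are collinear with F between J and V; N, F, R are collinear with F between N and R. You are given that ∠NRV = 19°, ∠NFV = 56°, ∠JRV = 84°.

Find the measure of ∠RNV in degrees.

1. ∠NJV = 19°  [same arc NV]
2. ∠JNV = 96°  [cyclic JNVR, opposite ∠N+∠R]
3. ∠JVN = 65°  [△JNV]
4. ∠RNV = 59°  [△NFV]

∠RNV = 59°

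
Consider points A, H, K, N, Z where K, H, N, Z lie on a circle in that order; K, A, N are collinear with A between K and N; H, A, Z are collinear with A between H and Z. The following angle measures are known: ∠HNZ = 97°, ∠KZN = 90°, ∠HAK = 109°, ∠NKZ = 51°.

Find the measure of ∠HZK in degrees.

1. ∠HKZ = 83°  [cyclic KHNZ, opposite ∠K+∠N]
2. ∠KNZ = 39°  [△KNZ]
3. ∠KHZ = 39°  [same arc KZ]
4. ∠HZK = 58°  [△KHZ]

∠HZK = 58°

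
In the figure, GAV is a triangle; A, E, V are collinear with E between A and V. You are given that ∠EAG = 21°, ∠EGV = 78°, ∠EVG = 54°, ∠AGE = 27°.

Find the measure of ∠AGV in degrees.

∠AGV = 105°

1. ∠GAV = 21°  [E on ray AV]
2. ∠AVG = 54°  [E on ray VA]
3. ∠AGV = 105°  [△GAV]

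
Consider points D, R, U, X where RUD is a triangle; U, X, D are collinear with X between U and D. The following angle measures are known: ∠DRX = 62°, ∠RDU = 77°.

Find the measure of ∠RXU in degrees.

∠RXU = 139°

1. ∠RDX = 77°  [X on ray DU]
2. ∠DXR = 41°  [△RXD]
3. ∠RXU = 139°  [linear pair at X on UD]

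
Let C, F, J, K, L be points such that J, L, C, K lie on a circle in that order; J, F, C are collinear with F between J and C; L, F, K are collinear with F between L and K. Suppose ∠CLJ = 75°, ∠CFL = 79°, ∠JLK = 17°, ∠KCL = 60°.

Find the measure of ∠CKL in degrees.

∠CKL = 62°

1. ∠JFK = 79°  [vertical angles at F]
2. ∠JCK = 17°  [same arc JK]
3. ∠CFK = 101°  [linear pair at F on JC]
4. ∠CKL = 62°  [△CFK]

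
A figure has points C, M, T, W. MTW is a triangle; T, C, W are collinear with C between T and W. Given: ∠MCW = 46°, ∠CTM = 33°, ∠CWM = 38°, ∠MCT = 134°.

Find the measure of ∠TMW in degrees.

1. ∠MTW = 33°  [C on ray TW]
2. ∠MWT = 38°  [C on ray WT]
3. ∠TMW = 109°  [△MTW]

∠TMW = 109°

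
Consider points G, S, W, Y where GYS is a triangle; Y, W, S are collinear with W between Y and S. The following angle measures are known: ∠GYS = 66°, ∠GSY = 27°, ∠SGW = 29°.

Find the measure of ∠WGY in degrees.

∠WGY = 58°

1. ∠GYW = 66°  [W on ray YS]
2. ∠GSW = 27°  [W on ray SY]
3. ∠GWS = 124°  [△GWS]
4. ∠GWY = 56°  [linear pair at W on YS]
5. ∠WGY = 58°  [△GYW]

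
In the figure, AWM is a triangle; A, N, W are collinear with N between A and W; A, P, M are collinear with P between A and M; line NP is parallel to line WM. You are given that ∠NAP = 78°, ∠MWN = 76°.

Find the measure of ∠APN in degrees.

∠APN = 26°

1. ∠MAW = 78°  [N on AW, P on AM]
2. ∠AWM = 76°  [N on ray WA]
3. ∠AMW = 26°  [△AWM]
4. ∠APN = 26°  [NP∥WM, corresponding at P]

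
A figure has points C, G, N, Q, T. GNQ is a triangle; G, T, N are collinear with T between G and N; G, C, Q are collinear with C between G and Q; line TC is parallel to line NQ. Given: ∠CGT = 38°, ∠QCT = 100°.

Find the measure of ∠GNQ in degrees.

1. ∠GCT = 80°  [linear pair at C on GQ]
2. ∠CTG = 62°  [△GTC]
3. ∠GNQ = 62°  [TC∥NQ, corresponding at T]

∠GNQ = 62°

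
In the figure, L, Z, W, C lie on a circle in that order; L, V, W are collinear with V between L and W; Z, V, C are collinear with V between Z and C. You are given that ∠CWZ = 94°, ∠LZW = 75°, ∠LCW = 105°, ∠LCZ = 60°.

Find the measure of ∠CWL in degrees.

∠CWL = 34°

1. ∠CLZ = 86°  [cyclic LZWC, opposite ∠L+∠W]
2. ∠CZL = 34°  [△LZC]
3. ∠CWL = 34°  [same arc LC]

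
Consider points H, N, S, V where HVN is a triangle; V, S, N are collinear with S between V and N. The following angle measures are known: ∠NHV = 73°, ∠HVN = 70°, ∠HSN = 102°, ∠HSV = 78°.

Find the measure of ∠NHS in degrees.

1. ∠HNV = 37°  [△HVN]
2. ∠HNS = 37°  [S on ray NV]
3. ∠NHS = 41°  [△HSN]

∠NHS = 41°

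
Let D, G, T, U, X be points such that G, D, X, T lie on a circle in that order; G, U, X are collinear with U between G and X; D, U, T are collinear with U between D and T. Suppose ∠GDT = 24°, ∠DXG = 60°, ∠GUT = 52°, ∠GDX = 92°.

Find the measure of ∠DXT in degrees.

∠DXT = 84°

1. ∠GXT = 24°  [same arc GT]
2. ∠DUX = 52°  [vertical angles at U]
3. ∠TUX = 128°  [linear pair at U on GX]
4. ∠DTX = 28°  [△XUT]
5. ∠TDX = 68°  [△DUX]
6. ∠DXT = 84°  [△DXT]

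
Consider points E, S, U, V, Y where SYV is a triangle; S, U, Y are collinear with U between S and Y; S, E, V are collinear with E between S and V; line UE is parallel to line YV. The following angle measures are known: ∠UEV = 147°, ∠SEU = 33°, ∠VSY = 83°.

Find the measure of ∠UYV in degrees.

∠UYV = 64°

1. ∠SVY = 33°  [UE∥YV, corresponding at E]
2. ∠SYV = 64°  [△SYV]
3. ∠UYV = 64°  [U on ray YS]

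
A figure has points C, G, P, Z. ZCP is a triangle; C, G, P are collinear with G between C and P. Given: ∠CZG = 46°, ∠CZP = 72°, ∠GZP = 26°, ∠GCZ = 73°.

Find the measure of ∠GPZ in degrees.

∠GPZ = 35°

1. ∠CGZ = 61°  [△ZCG]
2. ∠PGZ = 119°  [linear pair at G on CP]
3. ∠GPZ = 35°  [△ZGP]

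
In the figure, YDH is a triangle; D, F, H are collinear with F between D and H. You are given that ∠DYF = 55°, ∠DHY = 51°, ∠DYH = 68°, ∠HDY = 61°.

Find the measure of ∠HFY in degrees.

1. ∠FDY = 61°  [F on ray DH]
2. ∠DFY = 64°  [△YDF]
3. ∠HFY = 116°  [linear pair at F on DH]

∠HFY = 116°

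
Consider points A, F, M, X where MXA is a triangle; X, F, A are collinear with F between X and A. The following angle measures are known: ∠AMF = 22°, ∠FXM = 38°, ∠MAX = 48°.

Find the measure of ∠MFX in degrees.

1. ∠FAM = 48°  [F on ray AX]
2. ∠AFM = 110°  [△MFA]
3. ∠MFX = 70°  [linear pair at F on XA]

∠MFX = 70°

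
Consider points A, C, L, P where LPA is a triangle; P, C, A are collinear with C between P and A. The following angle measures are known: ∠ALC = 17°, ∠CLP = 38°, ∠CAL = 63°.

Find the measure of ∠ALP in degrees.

∠ALP = 55°

1. ∠ACL = 100°  [△LCA]
2. ∠LAP = 63°  [C on ray AP]
3. ∠LCP = 80°  [linear pair at C on PA]
4. ∠CPL = 62°  [△LPC]
5. ∠APL = 62°  [C on ray PA]
6. ∠ALP = 55°  [△LPA]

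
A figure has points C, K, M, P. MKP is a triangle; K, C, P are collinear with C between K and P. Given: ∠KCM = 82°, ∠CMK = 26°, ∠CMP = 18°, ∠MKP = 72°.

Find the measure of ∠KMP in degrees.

∠KMP = 44°

1. ∠MCP = 98°  [linear pair at C on KP]
2. ∠CPM = 64°  [△MCP]
3. ∠KPM = 64°  [C on ray PK]
4. ∠KMP = 44°  [△MKP]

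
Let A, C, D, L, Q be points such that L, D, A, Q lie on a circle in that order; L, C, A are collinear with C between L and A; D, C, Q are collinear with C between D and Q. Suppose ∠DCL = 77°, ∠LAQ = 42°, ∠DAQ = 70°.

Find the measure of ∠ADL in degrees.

∠ADL = 91°

1. ∠ACQ = 77°  [vertical angles at C]
2. ∠ACD = 103°  [linear pair at C on LA]
3. ∠LDQ = 42°  [same arc LQ]
4. ∠AQD = 61°  [△ACQ]
5. ∠ADQ = 49°  [△DAQ]
6. ∠DAL = 28°  [△DCA]
7. ∠ALD = 61°  [△LCD]
8. ∠ADL = 91°  [△LDA]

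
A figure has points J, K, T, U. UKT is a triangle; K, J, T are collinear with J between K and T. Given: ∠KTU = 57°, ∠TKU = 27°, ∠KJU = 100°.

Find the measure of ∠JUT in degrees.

1. ∠JTU = 57°  [J on ray TK]
2. ∠TJU = 80°  [linear pair at J on KT]
3. ∠JUT = 43°  [△UJT]

∠JUT = 43°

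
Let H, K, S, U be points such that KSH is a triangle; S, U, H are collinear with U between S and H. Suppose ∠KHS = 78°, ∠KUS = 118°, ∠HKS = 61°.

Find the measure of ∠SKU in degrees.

1. ∠HSK = 41°  [△KSH]
2. ∠KSU = 41°  [U on ray SH]
3. ∠SKU = 21°  [△KSU]

∠SKU = 21°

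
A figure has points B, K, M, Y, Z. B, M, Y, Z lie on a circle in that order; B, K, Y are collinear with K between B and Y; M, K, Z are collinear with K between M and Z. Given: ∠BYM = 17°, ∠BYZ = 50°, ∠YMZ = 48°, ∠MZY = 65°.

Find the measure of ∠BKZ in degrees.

1. ∠BZM = 17°  [same arc BM]
2. ∠YBZ = 48°  [same arc YZ]
3. ∠BKZ = 115°  [△BKZ]

∠BKZ = 115°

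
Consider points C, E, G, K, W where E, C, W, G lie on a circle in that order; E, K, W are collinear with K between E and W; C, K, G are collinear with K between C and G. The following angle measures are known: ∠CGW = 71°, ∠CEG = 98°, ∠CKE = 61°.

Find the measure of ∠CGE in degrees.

1. ∠CEW = 71°  [same arc CW]
2. ∠ECG = 48°  [△EKC]
3. ∠CGE = 34°  [△ECG]

∠CGE = 34°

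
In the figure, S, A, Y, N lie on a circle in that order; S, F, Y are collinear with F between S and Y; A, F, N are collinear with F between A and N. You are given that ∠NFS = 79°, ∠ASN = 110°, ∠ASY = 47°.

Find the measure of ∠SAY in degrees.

∠SAY = 95°

1. ∠AFY = 79°  [vertical angles at F]
2. ∠AYN = 70°  [cyclic SAYN, opposite ∠S+∠Y]
3. ∠ANY = 47°  [same arc AY]
4. ∠NAY = 63°  [△AYN]
5. ∠AYS = 38°  [△AFY]
6. ∠SAY = 95°  [△SAY]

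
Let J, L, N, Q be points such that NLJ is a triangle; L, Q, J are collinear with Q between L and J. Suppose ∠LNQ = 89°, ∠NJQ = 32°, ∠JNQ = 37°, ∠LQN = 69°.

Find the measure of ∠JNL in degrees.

∠JNL = 126°

1. ∠NLQ = 22°  [△NLQ]
2. ∠LJN = 32°  [Q on ray JL]
3. ∠JLN = 22°  [Q on ray LJ]
4. ∠JNL = 126°  [△NLJ]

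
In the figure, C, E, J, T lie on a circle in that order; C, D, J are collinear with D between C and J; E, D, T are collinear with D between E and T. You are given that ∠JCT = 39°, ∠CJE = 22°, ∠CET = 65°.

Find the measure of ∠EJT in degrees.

1. ∠CTE = 22°  [same arc CE]
2. ∠ECT = 93°  [△CET]
3. ∠EJT = 87°  [cyclic CEJT, opposite ∠C+∠J]

∠EJT = 87°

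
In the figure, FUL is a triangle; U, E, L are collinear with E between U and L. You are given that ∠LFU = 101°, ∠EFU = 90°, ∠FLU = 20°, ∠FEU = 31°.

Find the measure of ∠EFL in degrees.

∠EFL = 11°

1. ∠ELF = 20°  [E on ray LU]
2. ∠FEL = 149°  [linear pair at E on UL]
3. ∠EFL = 11°  [△FEL]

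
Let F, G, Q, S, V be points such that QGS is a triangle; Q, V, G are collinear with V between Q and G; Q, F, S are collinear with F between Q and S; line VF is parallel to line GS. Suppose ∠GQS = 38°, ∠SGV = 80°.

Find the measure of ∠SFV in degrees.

∠SFV = 118°

1. ∠QGS = 80°  [V on ray GQ]
2. ∠GSQ = 62°  [△QGS]
3. ∠QFV = 62°  [VF∥GS, corresponding at F]
4. ∠SFV = 118°  [linear pair at F on QS]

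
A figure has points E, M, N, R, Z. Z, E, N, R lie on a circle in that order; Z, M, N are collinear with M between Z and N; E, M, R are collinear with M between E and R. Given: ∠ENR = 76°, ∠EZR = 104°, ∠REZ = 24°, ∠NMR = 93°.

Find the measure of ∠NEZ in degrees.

∠NEZ = 65°

1. ∠ERZ = 52°  [△ZER]
2. ∠EMZ = 93°  [vertical angles at M]
3. ∠ENZ = 52°  [same arc ZE]
4. ∠EZN = 63°  [△ZME]
5. ∠NEZ = 65°  [△ZEN]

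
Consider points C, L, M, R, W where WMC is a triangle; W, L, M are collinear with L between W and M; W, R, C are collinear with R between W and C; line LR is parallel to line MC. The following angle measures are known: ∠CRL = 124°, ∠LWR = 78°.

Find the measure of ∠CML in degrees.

1. ∠LRW = 56°  [linear pair at R on WC]
2. ∠RLW = 46°  [△WLR]
3. ∠MLR = 134°  [linear pair at L on WM]
4. ∠CML = 46°  [LR∥MC, co-interior at M–L]

∠CML = 46°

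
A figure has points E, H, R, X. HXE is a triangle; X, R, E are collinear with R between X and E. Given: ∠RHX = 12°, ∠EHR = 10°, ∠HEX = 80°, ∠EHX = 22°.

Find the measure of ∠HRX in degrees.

∠HRX = 90°

1. ∠EXH = 78°  [△HXE]
2. ∠HXR = 78°  [R on ray XE]
3. ∠HRX = 90°  [△HXR]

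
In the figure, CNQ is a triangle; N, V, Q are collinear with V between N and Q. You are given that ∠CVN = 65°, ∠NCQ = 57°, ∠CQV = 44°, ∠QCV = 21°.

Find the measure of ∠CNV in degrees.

1. ∠CQN = 44°  [V on ray QN]
2. ∠CNQ = 79°  [△CNQ]
3. ∠CNV = 79°  [V on ray NQ]

∠CNV = 79°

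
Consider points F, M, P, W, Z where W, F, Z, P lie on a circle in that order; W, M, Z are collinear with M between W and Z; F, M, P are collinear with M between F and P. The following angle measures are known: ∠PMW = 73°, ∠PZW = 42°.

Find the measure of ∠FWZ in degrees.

∠FWZ = 31°

1. ∠FMZ = 73°  [vertical angles at M]
2. ∠PFW = 42°  [same arc WP]
3. ∠FMW = 107°  [linear pair at M on WZ]
4. ∠FWZ = 31°  [△WMF]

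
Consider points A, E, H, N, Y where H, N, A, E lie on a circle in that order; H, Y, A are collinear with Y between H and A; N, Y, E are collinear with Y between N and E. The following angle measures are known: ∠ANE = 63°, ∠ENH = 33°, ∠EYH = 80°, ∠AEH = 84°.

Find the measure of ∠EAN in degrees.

1. ∠EAH = 33°  [same arc HE]
2. ∠AYE = 100°  [linear pair at Y on HA]
3. ∠AEN = 47°  [△AYE]
4. ∠EAN = 70°  [△NAE]

∠EAN = 70°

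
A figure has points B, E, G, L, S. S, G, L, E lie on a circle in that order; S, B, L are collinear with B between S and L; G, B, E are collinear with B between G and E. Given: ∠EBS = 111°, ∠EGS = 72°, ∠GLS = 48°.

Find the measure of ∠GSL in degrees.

∠GSL = 39°

1. ∠GBL = 111°  [vertical angles at B]
2. ∠GBS = 69°  [linear pair at B on SL]
3. ∠GSL = 39°  [△SBG]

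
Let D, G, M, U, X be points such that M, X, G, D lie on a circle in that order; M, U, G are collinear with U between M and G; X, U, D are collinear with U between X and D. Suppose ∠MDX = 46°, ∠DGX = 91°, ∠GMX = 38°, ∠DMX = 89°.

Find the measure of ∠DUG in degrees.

∠DUG = 97°

1. ∠DXM = 45°  [△MXD]
2. ∠GDX = 38°  [same arc XG]
3. ∠DGM = 45°  [same arc MD]
4. ∠DUG = 97°  [△GUD]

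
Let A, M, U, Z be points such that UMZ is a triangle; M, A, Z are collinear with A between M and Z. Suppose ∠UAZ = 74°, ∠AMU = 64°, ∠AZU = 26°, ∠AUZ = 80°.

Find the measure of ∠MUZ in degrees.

1. ∠UMZ = 64°  [A on ray MZ]
2. ∠MZU = 26°  [A on ray ZM]
3. ∠MUZ = 90°  [△UMZ]

∠MUZ = 90°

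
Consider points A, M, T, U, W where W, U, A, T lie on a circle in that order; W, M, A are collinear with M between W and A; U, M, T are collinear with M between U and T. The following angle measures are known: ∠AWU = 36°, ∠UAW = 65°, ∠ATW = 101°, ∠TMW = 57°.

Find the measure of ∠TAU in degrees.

∠TAU = 86°

1. ∠ATU = 36°  [same arc UA]
2. ∠AMU = 57°  [vertical angles at M]
3. ∠AUT = 58°  [△UMA]
4. ∠TAU = 86°  [△UAT]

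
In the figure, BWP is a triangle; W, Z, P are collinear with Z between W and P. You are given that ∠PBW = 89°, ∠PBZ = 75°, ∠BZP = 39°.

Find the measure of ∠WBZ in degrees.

1. ∠BPZ = 66°  [△BZP]
2. ∠BZW = 141°  [linear pair at Z on WP]
3. ∠BPW = 66°  [Z on ray PW]
4. ∠BWP = 25°  [△BWP]
5. ∠BWZ = 25°  [Z on ray WP]
6. ∠WBZ = 14°  [△BWZ]

∠WBZ = 14°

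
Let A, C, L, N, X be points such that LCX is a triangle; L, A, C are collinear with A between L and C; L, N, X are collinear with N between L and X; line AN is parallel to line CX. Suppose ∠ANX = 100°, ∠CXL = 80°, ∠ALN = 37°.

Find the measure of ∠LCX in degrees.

∠LCX = 63°

1. ∠ANL = 80°  [linear pair at N on LX]
2. ∠LAN = 63°  [△LAN]
3. ∠LCX = 63°  [AN∥CX, corresponding at A]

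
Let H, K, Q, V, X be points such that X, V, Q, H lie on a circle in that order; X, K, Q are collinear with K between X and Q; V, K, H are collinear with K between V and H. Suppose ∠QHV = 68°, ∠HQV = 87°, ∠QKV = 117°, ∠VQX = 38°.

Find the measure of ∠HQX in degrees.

1. ∠QXV = 68°  [same arc VQ]
2. ∠VKX = 63°  [linear pair at K on XQ]
3. ∠HVX = 49°  [△XKV]
4. ∠HQX = 49°  [same arc XH]

∠HQX = 49°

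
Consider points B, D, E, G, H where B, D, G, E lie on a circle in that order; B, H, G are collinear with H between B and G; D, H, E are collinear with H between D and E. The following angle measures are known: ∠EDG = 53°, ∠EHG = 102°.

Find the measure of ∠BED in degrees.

∠BED = 49°

1. ∠EBG = 53°  [same arc GE]
2. ∠BHE = 78°  [linear pair at H on BG]
3. ∠BED = 49°  [△BHE]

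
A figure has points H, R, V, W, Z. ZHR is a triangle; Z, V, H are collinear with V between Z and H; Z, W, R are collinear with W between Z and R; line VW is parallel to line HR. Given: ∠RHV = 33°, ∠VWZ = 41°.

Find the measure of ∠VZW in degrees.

∠VZW = 106°

1. ∠RHZ = 33°  [V on ray HZ]
2. ∠HRZ = 41°  [VW∥HR, corresponding at W]
3. ∠HZR = 106°  [△ZHR]
4. ∠VZW = 106°  [V on ZH, W on ZR]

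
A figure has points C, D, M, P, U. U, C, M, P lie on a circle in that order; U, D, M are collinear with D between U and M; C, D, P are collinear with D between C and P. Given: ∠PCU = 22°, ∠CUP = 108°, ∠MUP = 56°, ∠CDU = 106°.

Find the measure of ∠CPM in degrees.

∠CPM = 52°

1. ∠PMU = 22°  [same arc UP]
2. ∠MDP = 106°  [vertical angles at D]
3. ∠CPM = 52°  [△MDP]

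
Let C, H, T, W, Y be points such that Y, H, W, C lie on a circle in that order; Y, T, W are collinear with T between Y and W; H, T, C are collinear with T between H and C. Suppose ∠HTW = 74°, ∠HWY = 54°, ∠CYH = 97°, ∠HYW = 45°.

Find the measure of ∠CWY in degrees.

∠CWY = 29°

1. ∠HCY = 54°  [same arc YH]
2. ∠CHY = 29°  [△YHC]
3. ∠CWY = 29°  [same arc YC]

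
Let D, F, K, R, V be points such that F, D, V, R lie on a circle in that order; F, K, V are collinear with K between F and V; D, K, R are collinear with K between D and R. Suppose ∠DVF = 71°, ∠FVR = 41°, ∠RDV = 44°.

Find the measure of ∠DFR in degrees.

1. ∠DRF = 71°  [same arc FD]
2. ∠FDR = 41°  [same arc FR]
3. ∠DFR = 68°  [△FDR]

∠DFR = 68°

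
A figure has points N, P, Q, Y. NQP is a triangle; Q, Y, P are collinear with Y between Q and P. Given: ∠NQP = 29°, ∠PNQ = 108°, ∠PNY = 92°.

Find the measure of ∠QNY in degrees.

1. ∠NPQ = 43°  [△NQP]
2. ∠NQY = 29°  [Y on ray QP]
3. ∠NPY = 43°  [Y on ray PQ]
4. ∠NYP = 45°  [△NYP]
5. ∠NYQ = 135°  [linear pair at Y on QP]
6. ∠QNY = 16°  [△NQY]

∠QNY = 16°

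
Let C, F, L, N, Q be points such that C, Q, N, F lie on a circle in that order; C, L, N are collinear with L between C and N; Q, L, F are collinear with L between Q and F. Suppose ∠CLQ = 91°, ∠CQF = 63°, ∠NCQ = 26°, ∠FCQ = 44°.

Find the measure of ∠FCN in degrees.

∠FCN = 18°

1. ∠FLN = 91°  [vertical angles at L]
2. ∠CFQ = 73°  [△CQF]
3. ∠CLF = 89°  [linear pair at L on CN]
4. ∠FCN = 18°  [△CLF]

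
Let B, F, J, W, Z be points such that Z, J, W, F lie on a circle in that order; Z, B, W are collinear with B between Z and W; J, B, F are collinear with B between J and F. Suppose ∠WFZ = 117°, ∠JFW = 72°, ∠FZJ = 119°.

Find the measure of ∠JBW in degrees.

1. ∠WJZ = 63°  [cyclic ZJWF, opposite ∠J+∠F]
2. ∠JZW = 72°  [same arc JW]
3. ∠FWJ = 61°  [cyclic ZJWF, opposite ∠Z+∠W]
4. ∠JWZ = 45°  [△ZJW]
5. ∠FJW = 47°  [△JWF]
6. ∠JBW = 88°  [△JBW]

∠JBW = 88°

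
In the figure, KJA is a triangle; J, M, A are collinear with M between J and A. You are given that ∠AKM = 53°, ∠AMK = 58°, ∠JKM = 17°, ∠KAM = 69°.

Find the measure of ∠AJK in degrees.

∠AJK = 41°

1. ∠JMK = 122°  [linear pair at M on JA]
2. ∠KJM = 41°  [△KJM]
3. ∠AJK = 41°  [M on ray JA]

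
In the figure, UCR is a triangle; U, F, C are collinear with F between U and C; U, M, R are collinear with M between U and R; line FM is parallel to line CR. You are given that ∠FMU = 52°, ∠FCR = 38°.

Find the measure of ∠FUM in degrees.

∠FUM = 90°

1. ∠CRU = 52°  [FM∥CR, corresponding at M]
2. ∠RCU = 38°  [F on ray CU]
3. ∠CUR = 90°  [△UCR]
4. ∠FUM = 90°  [F on UC, M on UR]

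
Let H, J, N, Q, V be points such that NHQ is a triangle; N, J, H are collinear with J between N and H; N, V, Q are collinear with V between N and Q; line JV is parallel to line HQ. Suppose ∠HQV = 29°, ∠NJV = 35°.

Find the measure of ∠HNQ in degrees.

1. ∠HQN = 29°  [V on ray QN]
2. ∠NHQ = 35°  [JV∥HQ, corresponding at J]
3. ∠HNQ = 116°  [△NHQ]

∠HNQ = 116°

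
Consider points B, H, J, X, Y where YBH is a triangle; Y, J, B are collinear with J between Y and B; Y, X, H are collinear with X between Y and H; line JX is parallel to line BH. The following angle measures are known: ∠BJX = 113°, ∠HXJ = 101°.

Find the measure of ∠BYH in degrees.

∠BYH = 34°

1. ∠XJY = 67°  [linear pair at J on YB]
2. ∠JXY = 79°  [linear pair at X on YH]
3. ∠JYX = 34°  [△YJX]
4. ∠BYH = 34°  [J on YB, X on YH]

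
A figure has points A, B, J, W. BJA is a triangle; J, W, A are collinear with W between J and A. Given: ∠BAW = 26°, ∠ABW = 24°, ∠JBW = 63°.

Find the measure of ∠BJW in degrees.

∠BJW = 67°

1. ∠AWB = 130°  [△BWA]
2. ∠BWJ = 50°  [linear pair at W on JA]
3. ∠BJW = 67°  [△BJW]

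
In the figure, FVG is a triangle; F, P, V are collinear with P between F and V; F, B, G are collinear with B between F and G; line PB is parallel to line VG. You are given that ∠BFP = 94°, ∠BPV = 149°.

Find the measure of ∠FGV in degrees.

1. ∠BPF = 31°  [linear pair at P on FV]
2. ∠FBP = 55°  [△FPB]
3. ∠FGV = 55°  [PB∥VG, corresponding at B]

∠FGV = 55°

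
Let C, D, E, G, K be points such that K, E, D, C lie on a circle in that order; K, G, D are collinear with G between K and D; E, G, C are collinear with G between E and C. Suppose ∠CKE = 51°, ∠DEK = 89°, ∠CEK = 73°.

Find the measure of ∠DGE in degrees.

1. ∠ECK = 56°  [△KEC]
2. ∠DCK = 91°  [cyclic KEDC, opposite ∠E+∠C]
3. ∠CDK = 73°  [same arc KC]
4. ∠EDK = 56°  [same arc KE]
5. ∠CKD = 16°  [△KDC]
6. ∠CED = 16°  [same arc DC]
7. ∠DGE = 108°  [△EGD]

∠DGE = 108°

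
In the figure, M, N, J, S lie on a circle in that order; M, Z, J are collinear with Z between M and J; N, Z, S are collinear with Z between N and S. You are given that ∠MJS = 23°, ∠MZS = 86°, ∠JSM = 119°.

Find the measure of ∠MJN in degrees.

∠MJN = 56°

1. ∠JMS = 38°  [△MJS]
2. ∠JZN = 86°  [vertical angles at Z]
3. ∠JNS = 38°  [same arc JS]
4. ∠MJN = 56°  [△NZJ]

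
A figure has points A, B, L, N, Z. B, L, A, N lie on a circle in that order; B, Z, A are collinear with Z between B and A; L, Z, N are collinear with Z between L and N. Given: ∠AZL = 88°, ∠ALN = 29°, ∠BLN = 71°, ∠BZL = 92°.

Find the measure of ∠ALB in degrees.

∠ALB = 100°

1. ∠BAL = 63°  [△LZA]
2. ∠ABL = 17°  [△BZL]
3. ∠ALB = 100°  [△BLA]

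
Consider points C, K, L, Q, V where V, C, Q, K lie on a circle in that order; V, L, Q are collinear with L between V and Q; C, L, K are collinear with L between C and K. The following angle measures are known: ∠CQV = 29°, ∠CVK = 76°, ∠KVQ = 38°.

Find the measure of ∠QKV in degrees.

∠QKV = 67°

1. ∠CKV = 29°  [same arc VC]
2. ∠KCV = 75°  [△VCK]
3. ∠KQV = 75°  [same arc VK]
4. ∠QKV = 67°  [△VQK]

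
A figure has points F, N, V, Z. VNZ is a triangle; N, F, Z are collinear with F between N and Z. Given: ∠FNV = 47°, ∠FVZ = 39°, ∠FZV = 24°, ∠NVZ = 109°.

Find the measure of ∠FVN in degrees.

∠FVN = 70°

1. ∠VFZ = 117°  [△VFZ]
2. ∠NFV = 63°  [linear pair at F on NZ]
3. ∠FVN = 70°  [△VNF]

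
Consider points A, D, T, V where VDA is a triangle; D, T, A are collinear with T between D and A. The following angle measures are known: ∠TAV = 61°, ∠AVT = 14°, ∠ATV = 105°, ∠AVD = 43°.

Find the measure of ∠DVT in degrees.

1. ∠DAV = 61°  [T on ray AD]
2. ∠DTV = 75°  [linear pair at T on DA]
3. ∠ADV = 76°  [△VDA]
4. ∠TDV = 76°  [T on ray DA]
5. ∠DVT = 29°  [△VDT]

∠DVT = 29°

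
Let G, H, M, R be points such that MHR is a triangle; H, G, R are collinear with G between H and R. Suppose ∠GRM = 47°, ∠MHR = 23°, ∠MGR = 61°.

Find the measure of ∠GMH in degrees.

1. ∠GHM = 23°  [G on ray HR]
2. ∠HGM = 119°  [linear pair at G on HR]
3. ∠GMH = 38°  [△MHG]

∠GMH = 38°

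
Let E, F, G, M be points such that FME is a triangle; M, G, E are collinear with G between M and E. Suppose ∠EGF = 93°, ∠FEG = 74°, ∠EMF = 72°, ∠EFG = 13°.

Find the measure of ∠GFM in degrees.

1. ∠FGM = 87°  [linear pair at G on ME]
2. ∠FMG = 72°  [G on ray ME]
3. ∠GFM = 21°  [△FMG]

∠GFM = 21°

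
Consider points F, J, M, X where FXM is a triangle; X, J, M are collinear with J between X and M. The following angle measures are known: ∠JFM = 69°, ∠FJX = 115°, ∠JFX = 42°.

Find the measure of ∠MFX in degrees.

∠MFX = 111°

1. ∠FXJ = 23°  [△FXJ]
2. ∠FJM = 65°  [linear pair at J on XM]
3. ∠FXM = 23°  [J on ray XM]
4. ∠FMJ = 46°  [△FJM]
5. ∠FMX = 46°  [J on ray MX]
6. ∠MFX = 111°  [△FXM]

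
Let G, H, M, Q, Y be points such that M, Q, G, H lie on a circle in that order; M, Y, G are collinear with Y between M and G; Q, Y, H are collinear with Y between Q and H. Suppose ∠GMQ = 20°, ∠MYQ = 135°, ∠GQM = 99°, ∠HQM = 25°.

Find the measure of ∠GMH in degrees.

1. ∠GHM = 81°  [cyclic MQGH, opposite ∠Q+∠H]
2. ∠HGM = 25°  [same arc MH]
3. ∠GMH = 74°  [△MGH]

∠GMH = 74°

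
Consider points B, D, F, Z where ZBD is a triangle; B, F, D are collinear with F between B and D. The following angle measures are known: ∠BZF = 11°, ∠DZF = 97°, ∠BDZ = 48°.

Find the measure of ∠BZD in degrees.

∠BZD = 108°

1. ∠FDZ = 48°  [F on ray DB]
2. ∠DFZ = 35°  [△ZFD]
3. ∠BFZ = 145°  [linear pair at F on BD]
4. ∠FBZ = 24°  [△ZBF]
5. ∠DBZ = 24°  [F on ray BD]
6. ∠BZD = 108°  [△ZBD]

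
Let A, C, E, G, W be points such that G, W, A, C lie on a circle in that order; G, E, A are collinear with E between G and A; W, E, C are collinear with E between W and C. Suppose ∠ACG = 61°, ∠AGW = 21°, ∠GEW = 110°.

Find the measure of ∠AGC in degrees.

1. ∠ACW = 21°  [same arc WA]
2. ∠AEC = 110°  [vertical angles at E]
3. ∠CAG = 49°  [△AEC]
4. ∠AGC = 70°  [△GAC]

∠AGC = 70°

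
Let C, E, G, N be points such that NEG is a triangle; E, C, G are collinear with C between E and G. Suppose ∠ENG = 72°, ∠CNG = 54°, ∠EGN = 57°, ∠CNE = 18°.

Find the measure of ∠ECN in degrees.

1. ∠GEN = 51°  [△NEG]
2. ∠CEN = 51°  [C on ray EG]
3. ∠ECN = 111°  [△NEC]

∠ECN = 111°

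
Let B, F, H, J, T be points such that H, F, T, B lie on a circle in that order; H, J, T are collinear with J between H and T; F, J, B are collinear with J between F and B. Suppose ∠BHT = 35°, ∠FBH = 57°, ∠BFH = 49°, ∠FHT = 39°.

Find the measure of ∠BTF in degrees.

1. ∠BFT = 35°  [same arc TB]
2. ∠FBT = 39°  [same arc FT]
3. ∠BTF = 106°  [△FTB]

∠BTF = 106°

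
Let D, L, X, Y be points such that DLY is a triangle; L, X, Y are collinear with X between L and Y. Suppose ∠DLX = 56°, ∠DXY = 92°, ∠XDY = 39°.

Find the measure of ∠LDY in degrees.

1. ∠DLY = 56°  [X on ray LY]
2. ∠DYX = 49°  [△DXY]
3. ∠DYL = 49°  [X on ray YL]
4. ∠LDY = 75°  [△DLY]

∠LDY = 75°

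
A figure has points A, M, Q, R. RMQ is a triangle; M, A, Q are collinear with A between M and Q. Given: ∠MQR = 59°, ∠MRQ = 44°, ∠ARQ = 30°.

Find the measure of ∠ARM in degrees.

1. ∠QMR = 77°  [△RMQ]
2. ∠AQR = 59°  [A on ray QM]
3. ∠QAR = 91°  [△RAQ]
4. ∠AMR = 77°  [A on ray MQ]
5. ∠MAR = 89°  [linear pair at A on MQ]
6. ∠ARM = 14°  [△RMA]

∠ARM = 14°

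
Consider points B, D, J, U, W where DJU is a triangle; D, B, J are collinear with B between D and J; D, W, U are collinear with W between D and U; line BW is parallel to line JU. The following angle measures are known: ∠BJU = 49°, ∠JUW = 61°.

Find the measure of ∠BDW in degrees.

1. ∠DJU = 49°  [B on ray JD]
2. ∠DUJ = 61°  [W on ray UD]
3. ∠JDU = 70°  [△DJU]
4. ∠BDW = 70°  [B on DJ, W on DU]

∠BDW = 70°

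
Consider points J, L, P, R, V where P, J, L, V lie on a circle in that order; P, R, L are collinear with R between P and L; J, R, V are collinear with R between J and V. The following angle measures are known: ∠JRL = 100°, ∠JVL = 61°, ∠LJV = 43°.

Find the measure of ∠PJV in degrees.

∠PJV = 39°

1. ∠JRP = 80°  [linear pair at R on PL]
2. ∠JPL = 61°  [same arc JL]
3. ∠PJV = 39°  [△PRJ]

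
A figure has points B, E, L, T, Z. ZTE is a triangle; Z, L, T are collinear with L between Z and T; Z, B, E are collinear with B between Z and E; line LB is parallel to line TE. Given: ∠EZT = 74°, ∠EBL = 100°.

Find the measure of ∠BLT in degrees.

1. ∠BZL = 74°  [L on ZT, B on ZE]
2. ∠LBZ = 80°  [linear pair at B on ZE]
3. ∠BLZ = 26°  [△ZLB]
4. ∠BLT = 154°  [linear pair at L on ZT]

∠BLT = 154°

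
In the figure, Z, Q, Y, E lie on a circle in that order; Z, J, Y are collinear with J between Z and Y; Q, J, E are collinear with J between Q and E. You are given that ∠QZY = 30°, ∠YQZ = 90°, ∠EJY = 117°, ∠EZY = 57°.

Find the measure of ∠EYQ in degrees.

∠EYQ = 93°

1. ∠QEY = 30°  [same arc QY]
2. ∠EQY = 57°  [same arc YE]
3. ∠EYQ = 93°  [△QYE]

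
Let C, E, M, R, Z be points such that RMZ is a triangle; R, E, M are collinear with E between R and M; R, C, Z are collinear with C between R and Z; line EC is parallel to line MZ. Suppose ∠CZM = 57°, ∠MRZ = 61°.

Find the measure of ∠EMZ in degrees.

∠EMZ = 62°

1. ∠MZR = 57°  [C on ray ZR]
2. ∠RMZ = 62°  [△RMZ]
3. ∠EMZ = 62°  [E on ray MR]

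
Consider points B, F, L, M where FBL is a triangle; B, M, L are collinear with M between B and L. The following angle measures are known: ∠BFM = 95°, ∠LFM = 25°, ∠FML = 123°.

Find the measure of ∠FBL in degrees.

∠FBL = 28°

1. ∠BMF = 57°  [linear pair at M on BL]
2. ∠FBM = 28°  [△FBM]
3. ∠FBL = 28°  [M on ray BL]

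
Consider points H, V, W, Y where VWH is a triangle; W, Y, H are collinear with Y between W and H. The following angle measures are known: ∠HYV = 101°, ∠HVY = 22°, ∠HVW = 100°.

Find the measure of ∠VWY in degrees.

∠VWY = 23°

1. ∠VHY = 57°  [△VYH]
2. ∠VHW = 57°  [Y on ray HW]
3. ∠HWV = 23°  [△VWH]
4. ∠VWY = 23°  [Y on ray WH]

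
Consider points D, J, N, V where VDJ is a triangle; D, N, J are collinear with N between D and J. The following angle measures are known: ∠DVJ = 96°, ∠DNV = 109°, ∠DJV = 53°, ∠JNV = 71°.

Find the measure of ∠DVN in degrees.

∠DVN = 40°

1. ∠JDV = 31°  [△VDJ]
2. ∠NDV = 31°  [N on ray DJ]
3. ∠DVN = 40°  [△VDN]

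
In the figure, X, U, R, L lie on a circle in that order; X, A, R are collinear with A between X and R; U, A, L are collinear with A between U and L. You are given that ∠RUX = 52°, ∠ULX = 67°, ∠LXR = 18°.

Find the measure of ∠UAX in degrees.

∠UAX = 85°

1. ∠RLX = 128°  [cyclic XURL, opposite ∠U+∠L]
2. ∠URX = 67°  [same arc XU]
3. ∠LRX = 34°  [△XRL]
4. ∠RXU = 61°  [△XUR]
5. ∠LUX = 34°  [same arc XL]
6. ∠UAX = 85°  [△XAU]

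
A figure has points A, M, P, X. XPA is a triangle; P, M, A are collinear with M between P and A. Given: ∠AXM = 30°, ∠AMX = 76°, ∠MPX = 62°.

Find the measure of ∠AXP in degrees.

1. ∠MAX = 74°  [△XMA]
2. ∠APX = 62°  [M on ray PA]
3. ∠PAX = 74°  [M on ray AP]
4. ∠AXP = 44°  [△XPA]

∠AXP = 44°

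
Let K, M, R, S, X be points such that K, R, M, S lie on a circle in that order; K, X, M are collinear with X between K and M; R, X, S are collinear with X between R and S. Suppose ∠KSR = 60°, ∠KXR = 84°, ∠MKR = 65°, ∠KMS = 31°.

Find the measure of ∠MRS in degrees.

∠MRS = 24°

1. ∠KMR = 60°  [same arc KR]
2. ∠MXR = 96°  [linear pair at X on KM]
3. ∠MRS = 24°  [△RXM]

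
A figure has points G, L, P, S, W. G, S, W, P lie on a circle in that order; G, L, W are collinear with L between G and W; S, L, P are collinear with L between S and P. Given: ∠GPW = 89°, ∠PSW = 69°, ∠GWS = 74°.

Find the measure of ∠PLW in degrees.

∠PLW = 143°

1. ∠GSW = 91°  [cyclic GSWP, opposite ∠S+∠P]
2. ∠PGW = 69°  [same arc WP]
3. ∠SGW = 15°  [△GSW]
4. ∠GWP = 22°  [△GWP]
5. ∠SPW = 15°  [same arc SW]
6. ∠PLW = 143°  [△WLP]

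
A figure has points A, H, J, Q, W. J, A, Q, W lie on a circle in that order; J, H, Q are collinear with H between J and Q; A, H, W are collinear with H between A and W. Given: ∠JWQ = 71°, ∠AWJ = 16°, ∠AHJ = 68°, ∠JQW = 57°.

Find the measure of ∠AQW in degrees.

∠AQW = 73°

1. ∠QJW = 52°  [△JQW]
2. ∠QHW = 68°  [vertical angles at H]
3. ∠AWQ = 55°  [△QHW]
4. ∠QAW = 52°  [same arc QW]
5. ∠AQW = 73°  [△AQW]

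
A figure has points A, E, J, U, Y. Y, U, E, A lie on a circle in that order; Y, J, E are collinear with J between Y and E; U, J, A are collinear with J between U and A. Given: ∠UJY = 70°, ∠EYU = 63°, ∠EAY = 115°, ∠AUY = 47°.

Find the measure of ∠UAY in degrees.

∠UAY = 52°

1. ∠AJE = 70°  [vertical angles at J]
2. ∠AEY = 47°  [same arc YA]
3. ∠AJY = 110°  [linear pair at J on YE]
4. ∠AYE = 18°  [△YEA]
5. ∠UAY = 52°  [△YJA]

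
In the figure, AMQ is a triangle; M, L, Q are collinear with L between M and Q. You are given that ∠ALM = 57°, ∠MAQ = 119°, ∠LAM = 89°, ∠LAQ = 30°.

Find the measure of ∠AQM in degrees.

∠AQM = 27°

1. ∠ALQ = 123°  [linear pair at L on MQ]
2. ∠AQL = 27°  [△ALQ]
3. ∠AQM = 27°  [L on ray QM]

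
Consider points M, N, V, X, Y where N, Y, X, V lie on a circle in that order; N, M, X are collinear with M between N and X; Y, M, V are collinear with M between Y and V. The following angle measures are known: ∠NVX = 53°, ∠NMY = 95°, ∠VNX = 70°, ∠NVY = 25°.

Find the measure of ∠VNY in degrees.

∠VNY = 98°

1. ∠NXV = 57°  [△NXV]
2. ∠NYV = 57°  [same arc NV]
3. ∠VNY = 98°  [△NYV]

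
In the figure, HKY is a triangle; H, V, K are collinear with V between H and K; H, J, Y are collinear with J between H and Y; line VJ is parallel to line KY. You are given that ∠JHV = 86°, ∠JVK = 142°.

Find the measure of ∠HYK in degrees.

∠HYK = 56°

1. ∠HVJ = 38°  [linear pair at V on HK]
2. ∠HJV = 56°  [△HVJ]
3. ∠HYK = 56°  [VJ∥KY, corresponding at J]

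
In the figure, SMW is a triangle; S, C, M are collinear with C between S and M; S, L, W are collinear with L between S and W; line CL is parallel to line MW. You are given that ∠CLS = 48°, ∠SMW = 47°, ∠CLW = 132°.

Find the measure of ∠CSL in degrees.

∠CSL = 85°

1. ∠MWS = 48°  [CL∥MW, corresponding at L]
2. ∠MSW = 85°  [△SMW]
3. ∠CSL = 85°  [C on SM, L on SW]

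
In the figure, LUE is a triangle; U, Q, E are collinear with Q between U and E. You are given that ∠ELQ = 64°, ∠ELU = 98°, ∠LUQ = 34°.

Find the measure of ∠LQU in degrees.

1. ∠EUL = 34°  [Q on ray UE]
2. ∠LEU = 48°  [△LUE]
3. ∠LEQ = 48°  [Q on ray EU]
4. ∠EQL = 68°  [△LQE]
5. ∠LQU = 112°  [linear pair at Q on UE]

∠LQU = 112°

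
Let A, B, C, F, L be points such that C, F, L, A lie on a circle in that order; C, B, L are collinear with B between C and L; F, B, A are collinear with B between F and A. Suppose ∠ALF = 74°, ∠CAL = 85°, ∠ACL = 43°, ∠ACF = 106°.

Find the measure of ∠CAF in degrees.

∠CAF = 22°

1. ∠ALC = 52°  [△CLA]
2. ∠AFC = 52°  [same arc CA]
3. ∠CAF = 22°  [△CFA]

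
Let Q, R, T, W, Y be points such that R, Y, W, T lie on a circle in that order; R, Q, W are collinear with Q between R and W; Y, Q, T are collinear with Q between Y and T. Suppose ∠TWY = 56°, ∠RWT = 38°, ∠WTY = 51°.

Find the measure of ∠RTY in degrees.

1. ∠TRY = 124°  [cyclic RYWT, opposite ∠R+∠W]
2. ∠RYT = 38°  [same arc RT]
3. ∠RTY = 18°  [△RYT]

∠RTY = 18°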